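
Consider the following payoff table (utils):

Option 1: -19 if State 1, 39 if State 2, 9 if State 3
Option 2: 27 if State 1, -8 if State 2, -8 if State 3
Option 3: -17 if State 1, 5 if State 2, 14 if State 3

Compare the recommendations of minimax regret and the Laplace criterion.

minimax regret → Option 3; laplace → Option 1 (disagree)

Column bests: State 1=27, State 2=39, State 3=14.
Option 1 regrets: 46, 0, 5 → max 46
Option 2 regrets: 0, 47, 22 → max 47
Option 3 regrets: 44, 34, 0 → max 44
Smallest max regret = 44 → Option 3.
Row averages: Option 1=29/3, Option 2=11/3, Option 3=2/3
Highest average = 29/3 → Option 1.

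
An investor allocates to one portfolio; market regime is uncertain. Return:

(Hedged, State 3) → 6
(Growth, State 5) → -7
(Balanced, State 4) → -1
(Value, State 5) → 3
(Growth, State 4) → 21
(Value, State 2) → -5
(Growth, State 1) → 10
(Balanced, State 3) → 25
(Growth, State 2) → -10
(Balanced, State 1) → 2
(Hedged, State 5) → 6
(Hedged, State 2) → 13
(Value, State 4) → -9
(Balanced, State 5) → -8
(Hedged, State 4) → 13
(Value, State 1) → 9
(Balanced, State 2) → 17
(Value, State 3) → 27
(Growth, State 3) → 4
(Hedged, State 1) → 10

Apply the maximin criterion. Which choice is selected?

Hedged

Row minima: Hedged=6, Balanced=-8, Value=-9, Growth=-10
Best worst-case = 6 → Hedged.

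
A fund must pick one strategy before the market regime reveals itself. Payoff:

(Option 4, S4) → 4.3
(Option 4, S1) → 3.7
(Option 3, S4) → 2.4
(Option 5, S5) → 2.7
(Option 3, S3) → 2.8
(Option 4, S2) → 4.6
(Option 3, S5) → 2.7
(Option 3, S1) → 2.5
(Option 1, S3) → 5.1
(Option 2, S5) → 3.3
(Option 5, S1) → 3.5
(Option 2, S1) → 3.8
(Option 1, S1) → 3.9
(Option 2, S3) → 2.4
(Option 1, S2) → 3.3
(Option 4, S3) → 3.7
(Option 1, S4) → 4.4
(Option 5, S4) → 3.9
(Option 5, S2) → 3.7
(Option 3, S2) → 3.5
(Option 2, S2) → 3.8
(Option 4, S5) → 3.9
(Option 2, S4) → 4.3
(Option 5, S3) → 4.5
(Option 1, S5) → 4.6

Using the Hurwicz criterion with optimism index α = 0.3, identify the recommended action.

Option 4

Option 1: 0.3·5.1 + 0.7·3.3 = 3.84
Option 2: 0.3·4.3 + 0.7·2.4 = 2.97
Option 3: 0.3·3.5 + 0.7·2.4 = 2.73
Option 4: 0.3·4.6 + 0.7·3.7 = 3.97
Option 5: 0.3·4.5 + 0.7·2.7 = 3.24
Highest Hurwicz score = 3.97 → Option 4.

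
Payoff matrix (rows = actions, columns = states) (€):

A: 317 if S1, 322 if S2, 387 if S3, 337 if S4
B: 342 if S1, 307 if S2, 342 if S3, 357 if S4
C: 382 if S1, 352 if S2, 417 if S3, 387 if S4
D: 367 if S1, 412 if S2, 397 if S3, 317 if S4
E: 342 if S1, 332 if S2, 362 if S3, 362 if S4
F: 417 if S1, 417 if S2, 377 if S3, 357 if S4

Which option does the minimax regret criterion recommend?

F

Column bests: S1=417, S2=417, S3=417, S4=387.
A regrets: 100, 95, 30, 50 → max 100
B regrets: 75, 110, 75, 30 → max 110
C regrets: 35, 65, 0, 0 → max 65
D regrets: 50, 5, 20, 70 → max 70
E regrets: 75, 85, 55, 25 → max 85
F regrets: 0, 0, 40, 30 → max 40
Smallest max regret = 40 → F.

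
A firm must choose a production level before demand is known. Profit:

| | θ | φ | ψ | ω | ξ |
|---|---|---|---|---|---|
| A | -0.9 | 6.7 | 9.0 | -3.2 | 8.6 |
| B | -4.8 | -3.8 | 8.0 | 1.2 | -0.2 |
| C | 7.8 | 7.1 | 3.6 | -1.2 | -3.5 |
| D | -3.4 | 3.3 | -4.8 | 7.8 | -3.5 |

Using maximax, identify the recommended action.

A

Row maxima: A=9.0, B=8.0, C=7.8, D=7.8
Best best-case = 9.0 → A.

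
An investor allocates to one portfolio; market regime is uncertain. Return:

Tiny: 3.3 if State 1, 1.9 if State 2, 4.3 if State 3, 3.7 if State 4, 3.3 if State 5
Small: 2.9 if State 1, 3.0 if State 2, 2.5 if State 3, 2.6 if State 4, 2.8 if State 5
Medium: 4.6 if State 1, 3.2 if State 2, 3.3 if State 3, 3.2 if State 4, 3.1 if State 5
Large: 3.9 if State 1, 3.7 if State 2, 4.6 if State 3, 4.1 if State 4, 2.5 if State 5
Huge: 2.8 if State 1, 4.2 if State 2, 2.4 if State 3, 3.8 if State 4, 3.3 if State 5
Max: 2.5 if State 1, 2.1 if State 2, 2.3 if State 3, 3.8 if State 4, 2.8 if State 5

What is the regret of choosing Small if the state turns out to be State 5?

Best payoff under State 5 is 3.3.
Regret = 3.3 − 2.8 = 0.5.

0.5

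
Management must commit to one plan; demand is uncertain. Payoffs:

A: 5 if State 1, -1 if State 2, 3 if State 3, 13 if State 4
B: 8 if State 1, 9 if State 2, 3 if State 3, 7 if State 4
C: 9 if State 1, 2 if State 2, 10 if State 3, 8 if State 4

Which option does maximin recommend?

Row minima: A=-1, B=3, C=2
Best worst-case = 3 → B.

B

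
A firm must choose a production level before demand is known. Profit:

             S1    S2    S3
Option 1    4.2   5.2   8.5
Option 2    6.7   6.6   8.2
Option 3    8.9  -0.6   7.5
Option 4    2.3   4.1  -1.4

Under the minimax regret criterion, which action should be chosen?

Option 2

Column bests: S1=8.9, S2=6.6, S3=8.5.
Option 1 regrets: 4.7, 1.4, 0.0 → max 4.7
Option 2 regrets: 2.2, 0.0, 0.3 → max 2.2
Option 3 regrets: 0.0, 7.2, 1.0 → max 7.2
Option 4 regrets: 6.6, 2.5, 9.9 → max 9.9
Smallest max regret = 2.2 → Option 2.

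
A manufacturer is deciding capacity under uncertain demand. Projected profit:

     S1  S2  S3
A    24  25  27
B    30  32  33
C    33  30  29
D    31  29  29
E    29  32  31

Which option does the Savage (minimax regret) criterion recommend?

B

Column bests: S1=33, S2=32, S3=33.
A regrets: 9, 7, 6 → max 9
B regrets: 3, 0, 0 → max 3
C regrets: 0, 2, 4 → max 4
D regrets: 2, 3, 4 → max 4
E regrets: 4, 0, 2 → max 4
Smallest max regret = 3 → B.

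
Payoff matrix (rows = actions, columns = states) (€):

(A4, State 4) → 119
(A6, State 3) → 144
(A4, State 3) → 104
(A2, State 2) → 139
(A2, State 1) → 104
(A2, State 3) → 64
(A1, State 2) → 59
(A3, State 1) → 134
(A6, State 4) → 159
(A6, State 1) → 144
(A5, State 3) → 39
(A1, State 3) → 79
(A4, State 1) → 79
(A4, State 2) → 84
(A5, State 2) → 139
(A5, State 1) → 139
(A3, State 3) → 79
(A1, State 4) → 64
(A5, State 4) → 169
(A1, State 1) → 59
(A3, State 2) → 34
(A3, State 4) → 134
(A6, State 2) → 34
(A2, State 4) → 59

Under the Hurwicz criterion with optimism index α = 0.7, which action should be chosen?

A1: 0.7·79 + 0.3·59 = 73
A2: 0.7·139 + 0.3·59 = 115
A3: 0.7·134 + 0.3·34 = 104
A4: 0.7·119 + 0.3·79 = 107
A5: 0.7·169 + 0.3·39 = 130
A6: 0.7·159 + 0.3·34 = 121.5
Highest Hurwicz score = 130 → A5.

A5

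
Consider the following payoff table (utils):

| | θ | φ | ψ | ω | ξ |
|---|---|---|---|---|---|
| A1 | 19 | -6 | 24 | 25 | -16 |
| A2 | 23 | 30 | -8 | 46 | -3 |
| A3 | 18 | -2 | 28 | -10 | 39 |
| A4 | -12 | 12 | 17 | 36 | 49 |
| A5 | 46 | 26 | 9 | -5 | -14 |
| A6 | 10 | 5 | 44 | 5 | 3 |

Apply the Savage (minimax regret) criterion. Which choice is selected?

A6

Column bests: θ=46, φ=30, ψ=44, ω=46, ξ=49.
A1 regrets: 27, 36, 20, 21, 65 → max 65
A2 regrets: 23, 0, 52, 0, 52 → max 52
A3 regrets: 28, 32, 16, 56, 10 → max 56
A4 regrets: 58, 18, 27, 10, 0 → max 58
A5 regrets: 0, 4, 35, 51, 63 → max 63
A6 regrets: 36, 25, 0, 41, 46 → max 46
Smallest max regret = 46 → A6.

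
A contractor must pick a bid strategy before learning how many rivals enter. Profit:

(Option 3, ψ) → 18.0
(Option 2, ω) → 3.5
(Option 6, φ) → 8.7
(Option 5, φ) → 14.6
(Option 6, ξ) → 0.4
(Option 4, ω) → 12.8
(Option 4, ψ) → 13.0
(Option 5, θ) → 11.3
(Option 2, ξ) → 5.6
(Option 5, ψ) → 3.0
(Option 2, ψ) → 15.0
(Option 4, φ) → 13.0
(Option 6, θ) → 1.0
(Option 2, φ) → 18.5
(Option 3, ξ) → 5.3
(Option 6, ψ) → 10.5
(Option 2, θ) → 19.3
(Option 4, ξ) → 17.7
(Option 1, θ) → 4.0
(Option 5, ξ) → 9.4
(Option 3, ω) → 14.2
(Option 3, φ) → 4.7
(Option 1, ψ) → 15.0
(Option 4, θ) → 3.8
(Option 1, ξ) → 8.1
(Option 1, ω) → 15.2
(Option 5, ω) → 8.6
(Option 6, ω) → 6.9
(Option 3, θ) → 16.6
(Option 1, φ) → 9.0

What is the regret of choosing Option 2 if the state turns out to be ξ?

Best payoff under ξ is 17.7.
Regret = 17.7 − 5.6 = 12.1.

12.1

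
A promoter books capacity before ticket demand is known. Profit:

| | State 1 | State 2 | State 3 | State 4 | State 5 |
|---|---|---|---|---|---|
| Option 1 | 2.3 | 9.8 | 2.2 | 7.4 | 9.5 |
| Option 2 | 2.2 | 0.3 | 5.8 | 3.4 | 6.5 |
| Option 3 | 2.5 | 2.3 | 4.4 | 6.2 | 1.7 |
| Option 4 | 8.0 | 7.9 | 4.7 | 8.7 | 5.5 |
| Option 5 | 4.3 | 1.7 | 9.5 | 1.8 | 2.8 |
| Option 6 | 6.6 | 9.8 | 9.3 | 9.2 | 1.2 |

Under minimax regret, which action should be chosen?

Option 4

Column bests: State 1=8.0, State 2=9.8, State 3=9.5, State 4=9.2, State 5=9.5.
Option 1 regrets: 5.7, 0.0, 7.3, 1.8, 0.0 → max 7.3
Option 2 regrets: 5.8, 9.5, 3.7, 5.8, 3.0 → max 9.5
Option 3 regrets: 5.5, 7.5, 5.1, 3.0, 7.8 → max 7.8
Option 4 regrets: 0.0, 1.9, 4.8, 0.5, 4.0 → max 4.8
Option 5 regrets: 3.7, 8.1, 0.0, 7.4, 6.7 → max 8.1
Option 6 regrets: 1.4, 0.0, 0.2, 0.0, 8.3 → max 8.3
Smallest max regret = 4.8 → Option 4.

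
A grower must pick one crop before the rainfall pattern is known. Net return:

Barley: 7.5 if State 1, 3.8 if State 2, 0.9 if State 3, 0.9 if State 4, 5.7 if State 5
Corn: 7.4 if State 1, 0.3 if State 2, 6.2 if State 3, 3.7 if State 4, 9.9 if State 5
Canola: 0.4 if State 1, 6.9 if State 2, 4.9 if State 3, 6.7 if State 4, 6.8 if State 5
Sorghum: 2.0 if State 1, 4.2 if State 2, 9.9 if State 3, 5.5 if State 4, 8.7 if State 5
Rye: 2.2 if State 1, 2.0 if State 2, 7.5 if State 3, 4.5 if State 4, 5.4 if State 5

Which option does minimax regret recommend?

Column bests: State 1=7.5, State 2=6.9, State 3=9.9, State 4=6.7, State 5=9.9.
Barley regrets: 0.0, 3.1, 9.0, 5.8, 4.2 → max 9.0
Corn regrets: 0.1, 6.6, 3.7, 3.0, 0.0 → max 6.6
Canola regrets: 7.1, 0.0, 5.0, 0.0, 3.1 → max 7.1
Sorghum regrets: 5.5, 2.7, 0.0, 1.2, 1.2 → max 5.5
Rye regrets: 5.3, 4.9, 2.4, 2.2, 4.5 → max 5.3
Smallest max regret = 5.3 → Rye.

Rye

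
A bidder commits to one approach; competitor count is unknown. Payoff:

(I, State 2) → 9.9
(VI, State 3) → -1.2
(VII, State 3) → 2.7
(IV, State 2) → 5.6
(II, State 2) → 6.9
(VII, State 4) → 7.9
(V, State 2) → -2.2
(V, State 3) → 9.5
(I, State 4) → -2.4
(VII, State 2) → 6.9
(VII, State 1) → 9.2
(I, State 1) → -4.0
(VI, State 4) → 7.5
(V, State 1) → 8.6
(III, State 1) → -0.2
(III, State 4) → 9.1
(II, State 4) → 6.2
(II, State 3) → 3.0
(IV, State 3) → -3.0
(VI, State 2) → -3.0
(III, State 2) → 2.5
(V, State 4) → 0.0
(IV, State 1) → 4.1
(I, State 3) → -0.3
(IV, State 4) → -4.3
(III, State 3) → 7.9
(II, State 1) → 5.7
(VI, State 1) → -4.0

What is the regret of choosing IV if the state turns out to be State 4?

Best payoff under State 4 is 9.1.
Regret = 9.1 − (-4.3) = 13.4.

13.4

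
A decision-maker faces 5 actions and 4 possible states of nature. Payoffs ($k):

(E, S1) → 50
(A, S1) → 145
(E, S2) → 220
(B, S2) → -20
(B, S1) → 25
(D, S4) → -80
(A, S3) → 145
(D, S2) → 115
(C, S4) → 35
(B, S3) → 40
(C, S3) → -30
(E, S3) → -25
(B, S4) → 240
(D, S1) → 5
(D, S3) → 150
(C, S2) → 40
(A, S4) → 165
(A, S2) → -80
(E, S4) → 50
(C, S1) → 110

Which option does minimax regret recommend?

E

Column bests: S1=145, S2=220, S3=150, S4=240.
A regrets: 0, 300, 5, 75 → max 300
B regrets: 120, 240, 110, 0 → max 240
C regrets: 35, 180, 180, 205 → max 205
D regrets: 140, 105, 0, 320 → max 320
E regrets: 95, 0, 175, 190 → max 190
Smallest max regret = 190 → E.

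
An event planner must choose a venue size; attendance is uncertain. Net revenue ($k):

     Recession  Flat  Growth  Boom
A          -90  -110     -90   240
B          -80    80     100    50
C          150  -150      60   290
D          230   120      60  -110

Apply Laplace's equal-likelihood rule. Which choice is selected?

C

Row averages: A=-12.5, B=37.5, C=87.5, D=75
Highest average = 87.5 → C.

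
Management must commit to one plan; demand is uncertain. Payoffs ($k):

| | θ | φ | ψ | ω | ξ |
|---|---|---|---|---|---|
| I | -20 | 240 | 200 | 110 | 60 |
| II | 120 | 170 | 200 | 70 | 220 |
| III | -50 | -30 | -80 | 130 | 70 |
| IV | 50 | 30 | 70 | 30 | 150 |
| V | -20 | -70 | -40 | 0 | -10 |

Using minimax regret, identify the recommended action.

Column bests: θ=120, φ=240, ψ=200, ω=130, ξ=220.
I regrets: 140, 0, 0, 20, 160 → max 160
II regrets: 0, 70, 0, 60, 0 → max 70
III regrets: 170, 270, 280, 0, 150 → max 280
IV regrets: 70, 210, 130, 100, 70 → max 210
V regrets: 140, 310, 240, 130, 230 → max 310
Smallest max regret = 70 → II.

II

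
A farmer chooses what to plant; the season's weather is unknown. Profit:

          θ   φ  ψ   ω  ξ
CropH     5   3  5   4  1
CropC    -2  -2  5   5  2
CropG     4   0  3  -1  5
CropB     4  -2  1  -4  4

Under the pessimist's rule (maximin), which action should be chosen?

Row minima: CropH=1, CropC=-2, CropG=-1, CropB=-4
Best worst-case = 1 → CropH.

CropH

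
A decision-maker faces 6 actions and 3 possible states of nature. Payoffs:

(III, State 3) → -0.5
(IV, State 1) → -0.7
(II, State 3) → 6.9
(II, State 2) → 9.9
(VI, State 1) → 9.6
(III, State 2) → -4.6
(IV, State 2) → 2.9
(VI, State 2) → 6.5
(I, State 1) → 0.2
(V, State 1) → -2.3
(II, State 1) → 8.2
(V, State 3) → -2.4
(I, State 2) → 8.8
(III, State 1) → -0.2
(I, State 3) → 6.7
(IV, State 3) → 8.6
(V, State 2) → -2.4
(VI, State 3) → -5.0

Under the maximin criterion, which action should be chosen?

II

Row minima: I=0.2, II=6.9, III=-4.6, IV=-0.7, V=-2.4, VI=-5.0
Best worst-case = 6.9 → II.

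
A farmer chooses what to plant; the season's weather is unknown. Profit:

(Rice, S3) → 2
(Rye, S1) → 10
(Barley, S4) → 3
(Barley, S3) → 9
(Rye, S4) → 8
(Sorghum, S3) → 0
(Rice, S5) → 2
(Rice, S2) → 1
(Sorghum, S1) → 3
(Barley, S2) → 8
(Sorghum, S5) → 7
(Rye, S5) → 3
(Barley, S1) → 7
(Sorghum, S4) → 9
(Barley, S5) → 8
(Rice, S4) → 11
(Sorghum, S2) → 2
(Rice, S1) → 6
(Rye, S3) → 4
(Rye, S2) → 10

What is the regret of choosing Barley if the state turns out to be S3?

Best payoff under S3 is 9.
Regret = 9 − 9 = 0.

0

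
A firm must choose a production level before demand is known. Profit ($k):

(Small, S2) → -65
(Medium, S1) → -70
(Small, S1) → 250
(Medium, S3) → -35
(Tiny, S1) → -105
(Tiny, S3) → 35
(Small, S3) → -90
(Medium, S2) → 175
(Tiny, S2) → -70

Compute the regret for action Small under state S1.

0

Best payoff under S1 is 250.
Regret = 250 − 250 = 0.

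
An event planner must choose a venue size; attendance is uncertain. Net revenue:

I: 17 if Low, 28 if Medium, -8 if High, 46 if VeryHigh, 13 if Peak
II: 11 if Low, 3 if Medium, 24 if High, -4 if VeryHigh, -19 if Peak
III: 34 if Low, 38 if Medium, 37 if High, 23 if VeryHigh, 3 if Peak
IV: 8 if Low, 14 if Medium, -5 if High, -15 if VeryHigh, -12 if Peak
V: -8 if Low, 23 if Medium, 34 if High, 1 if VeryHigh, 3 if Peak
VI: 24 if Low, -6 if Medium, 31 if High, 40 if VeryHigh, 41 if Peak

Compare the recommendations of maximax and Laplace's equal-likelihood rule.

Row maxima: I=46, II=24, III=38, IV=14, V=34, VI=41
Best best-case = 46 → I.
Row averages: I=19.2, II=3, III=27, IV=-2, V=10.6, VI=26
Highest average = 27 → III.

maximax → I; laplace → III (disagree)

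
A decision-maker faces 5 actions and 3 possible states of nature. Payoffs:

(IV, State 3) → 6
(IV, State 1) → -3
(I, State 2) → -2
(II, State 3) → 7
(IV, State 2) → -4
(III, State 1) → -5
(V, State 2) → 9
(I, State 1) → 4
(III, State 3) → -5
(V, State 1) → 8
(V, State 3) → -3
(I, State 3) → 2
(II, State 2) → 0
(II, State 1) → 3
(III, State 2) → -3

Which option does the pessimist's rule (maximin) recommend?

II

Row minima: I=-2, II=0, III=-5, IV=-4, V=-3
Best worst-case = 0 → II.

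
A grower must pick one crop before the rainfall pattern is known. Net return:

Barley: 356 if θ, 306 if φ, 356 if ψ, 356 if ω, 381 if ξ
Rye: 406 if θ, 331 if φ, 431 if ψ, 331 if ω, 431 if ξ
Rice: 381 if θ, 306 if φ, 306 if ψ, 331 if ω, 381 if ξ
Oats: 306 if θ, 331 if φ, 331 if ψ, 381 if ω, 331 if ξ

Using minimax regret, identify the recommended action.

Column bests: θ=406, φ=331, ψ=431, ω=381, ξ=431.
Barley regrets: 50, 25, 75, 25, 50 → max 75
Rye regrets: 0, 0, 0, 50, 0 → max 50
Rice regrets: 25, 25, 125, 50, 50 → max 125
Oats regrets: 100, 0, 100, 0, 100 → max 100
Smallest max regret = 50 → Rye.

Rye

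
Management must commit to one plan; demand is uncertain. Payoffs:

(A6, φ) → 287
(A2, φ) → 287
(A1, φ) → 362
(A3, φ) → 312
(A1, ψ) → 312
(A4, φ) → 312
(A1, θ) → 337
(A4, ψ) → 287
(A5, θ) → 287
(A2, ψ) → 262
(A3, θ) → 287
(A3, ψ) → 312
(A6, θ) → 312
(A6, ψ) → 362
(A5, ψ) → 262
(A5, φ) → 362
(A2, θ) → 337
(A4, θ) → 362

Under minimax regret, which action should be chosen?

Column bests: θ=362, φ=362, ψ=362.
A1 regrets: 25, 0, 50 → max 50
A2 regrets: 25, 75, 100 → max 100
A3 regrets: 75, 50, 50 → max 75
A4 regrets: 0, 50, 75 → max 75
A5 regrets: 75, 0, 100 → max 100
A6 regrets: 50, 75, 0 → max 75
Smallest max regret = 50 → A1.

A1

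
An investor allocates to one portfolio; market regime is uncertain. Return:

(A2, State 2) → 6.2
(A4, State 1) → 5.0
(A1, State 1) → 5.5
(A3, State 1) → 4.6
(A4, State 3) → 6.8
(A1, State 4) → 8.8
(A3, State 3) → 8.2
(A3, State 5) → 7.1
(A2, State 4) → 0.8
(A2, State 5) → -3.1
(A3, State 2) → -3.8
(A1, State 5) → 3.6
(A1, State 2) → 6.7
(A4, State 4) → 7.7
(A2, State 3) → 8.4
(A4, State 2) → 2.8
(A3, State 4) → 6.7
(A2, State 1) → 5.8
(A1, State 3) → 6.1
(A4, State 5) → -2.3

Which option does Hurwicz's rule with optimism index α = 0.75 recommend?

A1

A1: 0.75·8.8 + 0.25·3.6 = 7.5
A2: 0.75·8.4 + 0.25·(-3.1) = 5.525
A3: 0.75·8.2 + 0.25·(-3.8) = 5.2
A4: 0.75·7.7 + 0.25·(-2.3) = 5.2
Highest Hurwicz score = 7.5 → A1.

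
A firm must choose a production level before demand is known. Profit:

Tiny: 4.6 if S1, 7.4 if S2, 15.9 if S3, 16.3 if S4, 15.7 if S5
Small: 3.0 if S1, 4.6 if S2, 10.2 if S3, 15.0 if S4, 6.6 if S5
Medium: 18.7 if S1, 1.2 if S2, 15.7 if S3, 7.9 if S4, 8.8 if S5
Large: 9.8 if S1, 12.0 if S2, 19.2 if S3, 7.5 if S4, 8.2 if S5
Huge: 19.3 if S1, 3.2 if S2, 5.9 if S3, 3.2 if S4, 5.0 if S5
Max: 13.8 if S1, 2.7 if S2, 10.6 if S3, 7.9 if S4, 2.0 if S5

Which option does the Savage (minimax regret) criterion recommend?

Column bests: S1=19.3, S2=12.0, S3=19.2, S4=16.3, S5=15.7.
Tiny regrets: 14.7, 4.6, 3.3, 0.0, 0.0 → max 14.7
Small regrets: 16.3, 7.4, 9.0, 1.3, 9.1 → max 16.3
Medium regrets: 0.6, 10.8, 3.5, 8.4, 6.9 → max 10.8
Large regrets: 9.5, 0.0, 0.0, 8.8, 7.5 → max 9.5
Huge regrets: 0.0, 8.8, 13.3, 13.1, 10.7 → max 13.3
Max regrets: 5.5, 9.3, 8.6, 8.4, 13.7 → max 13.7
Smallest max regret = 9.5 → Large.

Large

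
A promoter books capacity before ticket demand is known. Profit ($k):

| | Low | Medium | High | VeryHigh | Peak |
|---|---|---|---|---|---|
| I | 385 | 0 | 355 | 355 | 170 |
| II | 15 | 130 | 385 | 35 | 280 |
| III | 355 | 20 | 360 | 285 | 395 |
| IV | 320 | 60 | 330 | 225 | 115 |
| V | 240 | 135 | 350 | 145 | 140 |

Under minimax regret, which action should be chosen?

Column bests: Low=385, Medium=135, High=385, VeryHigh=355, Peak=395.
I regrets: 0, 135, 30, 0, 225 → max 225
II regrets: 370, 5, 0, 320, 115 → max 370
III regrets: 30, 115, 25, 70, 0 → max 115
IV regrets: 65, 75, 55, 130, 280 → max 280
V regrets: 145, 0, 35, 210, 255 → max 255
Smallest max regret = 115 → III.

III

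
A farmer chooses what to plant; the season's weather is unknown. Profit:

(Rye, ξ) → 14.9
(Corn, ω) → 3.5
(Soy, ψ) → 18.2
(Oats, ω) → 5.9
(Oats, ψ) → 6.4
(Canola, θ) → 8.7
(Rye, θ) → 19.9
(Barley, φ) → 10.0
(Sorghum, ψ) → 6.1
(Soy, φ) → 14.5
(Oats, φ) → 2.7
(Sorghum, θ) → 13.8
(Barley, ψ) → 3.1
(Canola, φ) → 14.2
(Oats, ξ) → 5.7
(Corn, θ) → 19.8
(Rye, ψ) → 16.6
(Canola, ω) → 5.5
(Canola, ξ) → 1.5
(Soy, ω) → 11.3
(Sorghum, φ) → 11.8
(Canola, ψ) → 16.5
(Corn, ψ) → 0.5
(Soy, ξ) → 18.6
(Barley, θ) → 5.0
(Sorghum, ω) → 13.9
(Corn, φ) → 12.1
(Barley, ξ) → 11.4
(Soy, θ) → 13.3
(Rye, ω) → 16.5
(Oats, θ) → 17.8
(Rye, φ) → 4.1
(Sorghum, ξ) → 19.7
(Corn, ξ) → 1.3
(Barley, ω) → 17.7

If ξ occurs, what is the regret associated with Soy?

Best payoff under ξ is 19.7.
Regret = 19.7 − 18.6 = 1.1.

1.1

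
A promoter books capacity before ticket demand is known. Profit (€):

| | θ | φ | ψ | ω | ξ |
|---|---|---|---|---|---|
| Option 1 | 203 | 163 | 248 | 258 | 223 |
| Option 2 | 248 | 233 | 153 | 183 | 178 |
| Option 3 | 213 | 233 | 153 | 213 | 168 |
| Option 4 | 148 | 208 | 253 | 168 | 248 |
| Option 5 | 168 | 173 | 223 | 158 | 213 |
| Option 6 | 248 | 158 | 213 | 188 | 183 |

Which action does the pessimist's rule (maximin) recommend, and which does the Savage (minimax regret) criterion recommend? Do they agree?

maximin → Option 1; minimax regret → Option 1 (agree)

Row minima: Option 1=163, Option 2=153, Option 3=153, Option 4=148, Option 5=158, Option 6=158
Best worst-case = 163 → Option 1.
Column bests: θ=248, φ=233, ψ=253, ω=258, ξ=248.
Option 1 regrets: 45, 70, 5, 0, 25 → max 70
Option 2 regrets: 0, 0, 100, 75, 70 → max 100
Option 3 regrets: 35, 0, 100, 45, 80 → max 100
Option 4 regrets: 100, 25, 0, 90, 0 → max 100
Option 5 regrets: 80, 60, 30, 100, 35 → max 100
Option 6 regrets: 0, 75, 40, 70, 65 → max 75
Smallest max regret = 70 → Option 1.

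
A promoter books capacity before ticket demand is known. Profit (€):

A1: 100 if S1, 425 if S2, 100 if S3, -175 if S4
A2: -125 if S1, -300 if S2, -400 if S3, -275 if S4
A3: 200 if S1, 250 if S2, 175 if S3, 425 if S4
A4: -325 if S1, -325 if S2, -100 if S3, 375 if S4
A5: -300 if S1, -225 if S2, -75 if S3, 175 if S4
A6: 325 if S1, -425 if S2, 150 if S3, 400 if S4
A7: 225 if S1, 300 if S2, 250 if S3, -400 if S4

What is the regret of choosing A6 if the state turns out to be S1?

Best payoff under S1 is 325.
Regret = 325 − 325 = 0.

0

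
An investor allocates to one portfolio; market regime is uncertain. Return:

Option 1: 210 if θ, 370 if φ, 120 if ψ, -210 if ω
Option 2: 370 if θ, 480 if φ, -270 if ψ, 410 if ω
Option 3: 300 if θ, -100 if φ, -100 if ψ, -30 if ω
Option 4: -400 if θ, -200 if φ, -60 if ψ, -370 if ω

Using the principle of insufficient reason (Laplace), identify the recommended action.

Row averages: Option 1=122.5, Option 2=247.5, Option 3=17.5, Option 4=-257.5
Highest average = 247.5 → Option 2.

Option 2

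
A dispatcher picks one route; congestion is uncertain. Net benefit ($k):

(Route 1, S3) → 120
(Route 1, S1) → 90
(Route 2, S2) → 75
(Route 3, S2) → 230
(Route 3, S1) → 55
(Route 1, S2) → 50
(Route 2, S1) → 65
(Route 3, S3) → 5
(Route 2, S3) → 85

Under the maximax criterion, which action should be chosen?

Route 3

Row maxima: Route 1=120, Route 2=85, Route 3=230
Best best-case = 230 → Route 3.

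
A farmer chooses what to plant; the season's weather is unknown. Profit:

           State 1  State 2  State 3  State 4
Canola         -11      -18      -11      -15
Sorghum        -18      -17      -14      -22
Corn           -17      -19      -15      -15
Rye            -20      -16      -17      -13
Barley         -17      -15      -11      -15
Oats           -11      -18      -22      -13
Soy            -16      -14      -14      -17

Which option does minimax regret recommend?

Column bests: State 1=-11, State 2=-14, State 3=-11, State 4=-13.
Canola regrets: 0, 4, 0, 2 → max 4
Sorghum regrets: 7, 3, 3, 9 → max 9
Corn regrets: 6, 5, 4, 2 → max 6
Rye regrets: 9, 2, 6, 0 → max 9
Barley regrets: 6, 1, 0, 2 → max 6
Oats regrets: 0, 4, 11, 0 → max 11
Soy regrets: 5, 0, 3, 4 → max 5
Smallest max regret = 4 → Canola.

Canola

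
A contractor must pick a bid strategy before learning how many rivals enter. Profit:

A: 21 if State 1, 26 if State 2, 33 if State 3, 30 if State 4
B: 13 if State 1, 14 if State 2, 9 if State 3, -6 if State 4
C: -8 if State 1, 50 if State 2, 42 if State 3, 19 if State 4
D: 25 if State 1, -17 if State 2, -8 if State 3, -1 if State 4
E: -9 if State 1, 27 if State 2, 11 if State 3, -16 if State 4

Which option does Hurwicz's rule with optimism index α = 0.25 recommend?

A

A: 0.25·33 + 0.75·21 = 24
B: 0.25·14 + 0.75·(-6) = -1
C: 0.25·50 + 0.75·(-8) = 6.5
D: 0.25·25 + 0.75·(-17) = -6.5
E: 0.25·27 + 0.75·(-16) = -5.25
Highest Hurwicz score = 24 → A.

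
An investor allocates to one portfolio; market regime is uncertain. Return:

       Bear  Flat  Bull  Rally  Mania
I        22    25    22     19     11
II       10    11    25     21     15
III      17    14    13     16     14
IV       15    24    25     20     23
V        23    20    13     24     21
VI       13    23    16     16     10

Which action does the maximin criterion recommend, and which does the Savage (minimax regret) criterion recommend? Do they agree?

maximin → IV; minimax regret → IV (agree)

Row minima: I=11, II=10, III=13, IV=15, V=13, VI=10
Best worst-case = 15 → IV.
Column bests: Bear=23, Flat=25, Bull=25, Rally=24, Mania=23.
I regrets: 1, 0, 3, 5, 12 → max 12
II regrets: 13, 14, 0, 3, 8 → max 14
III regrets: 6, 11, 12, 8, 9 → max 12
IV regrets: 8, 1, 0, 4, 0 → max 8
V regrets: 0, 5, 12, 0, 2 → max 12
VI regrets: 10, 2, 9, 8, 13 → max 13
Smallest max regret = 8 → IV.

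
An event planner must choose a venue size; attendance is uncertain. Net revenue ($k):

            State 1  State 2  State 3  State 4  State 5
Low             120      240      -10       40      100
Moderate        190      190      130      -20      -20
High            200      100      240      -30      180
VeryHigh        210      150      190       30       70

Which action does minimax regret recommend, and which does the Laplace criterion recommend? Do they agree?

minimax regret → VeryHigh; laplace → High (disagree)

Column bests: State 1=210, State 2=240, State 3=240, State 4=40, State 5=180.
Low regrets: 90, 0, 250, 0, 80 → max 250
Moderate regrets: 20, 50, 110, 60, 200 → max 200
High regrets: 10, 140, 0, 70, 0 → max 140
VeryHigh regrets: 0, 90, 50, 10, 110 → max 110
Smallest max regret = 110 → VeryHigh.
Row averages: Low=98, Moderate=94, High=138, VeryHigh=130
Highest average = 138 → High.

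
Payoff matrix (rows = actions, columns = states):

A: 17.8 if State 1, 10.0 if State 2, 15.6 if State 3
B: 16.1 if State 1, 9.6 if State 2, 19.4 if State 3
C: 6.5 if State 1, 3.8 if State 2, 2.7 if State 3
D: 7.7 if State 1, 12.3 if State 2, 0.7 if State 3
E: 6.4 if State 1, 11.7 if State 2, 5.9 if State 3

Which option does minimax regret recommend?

Column bests: State 1=17.8, State 2=12.3, State 3=19.4.
A regrets: 0.0, 2.3, 3.8 → max 3.8
B regrets: 1.7, 2.7, 0.0 → max 2.7
C regrets: 11.3, 8.5, 16.7 → max 16.7
D regrets: 10.1, 0.0, 18.7 → max 18.7
E regrets: 11.4, 0.6, 13.5 → max 13.5
Smallest max regret = 2.7 → B.

B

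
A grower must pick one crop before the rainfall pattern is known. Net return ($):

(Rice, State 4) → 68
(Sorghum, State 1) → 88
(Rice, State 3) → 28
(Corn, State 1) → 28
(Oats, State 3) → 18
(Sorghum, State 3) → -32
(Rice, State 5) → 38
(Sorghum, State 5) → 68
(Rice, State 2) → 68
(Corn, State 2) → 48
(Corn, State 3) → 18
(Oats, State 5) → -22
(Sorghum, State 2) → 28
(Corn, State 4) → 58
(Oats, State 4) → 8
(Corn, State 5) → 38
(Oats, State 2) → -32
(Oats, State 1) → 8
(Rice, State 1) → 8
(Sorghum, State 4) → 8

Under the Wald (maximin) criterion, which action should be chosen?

Corn

Row minima: Corn=18, Rice=8, Sorghum=-32, Oats=-32
Best worst-case = 18 → Corn.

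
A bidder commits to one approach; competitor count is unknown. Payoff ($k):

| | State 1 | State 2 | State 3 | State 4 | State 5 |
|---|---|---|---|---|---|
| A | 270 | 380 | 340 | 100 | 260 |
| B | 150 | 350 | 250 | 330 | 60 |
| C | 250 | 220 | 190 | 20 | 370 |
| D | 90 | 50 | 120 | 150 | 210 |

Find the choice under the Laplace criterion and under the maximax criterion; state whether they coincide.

Row averages: A=270, B=228, C=210, D=124
Highest average = 270 → A.
Row maxima: A=380, B=350, C=370, D=210
Best best-case = 380 → A.

laplace → A; maximax → A (agree)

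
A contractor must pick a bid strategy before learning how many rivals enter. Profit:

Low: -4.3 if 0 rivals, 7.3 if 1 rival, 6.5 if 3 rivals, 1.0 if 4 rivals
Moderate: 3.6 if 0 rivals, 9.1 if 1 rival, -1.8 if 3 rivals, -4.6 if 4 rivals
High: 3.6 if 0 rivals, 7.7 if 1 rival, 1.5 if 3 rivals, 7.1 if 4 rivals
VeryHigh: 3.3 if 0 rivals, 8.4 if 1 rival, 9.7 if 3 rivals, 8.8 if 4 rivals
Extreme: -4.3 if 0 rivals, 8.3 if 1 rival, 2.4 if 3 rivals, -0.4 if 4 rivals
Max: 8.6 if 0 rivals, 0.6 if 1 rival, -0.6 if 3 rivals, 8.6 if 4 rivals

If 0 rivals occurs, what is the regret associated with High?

5.0

Best payoff under 0 rivals is 8.6.
Regret = 8.6 − 3.6 = 5.0.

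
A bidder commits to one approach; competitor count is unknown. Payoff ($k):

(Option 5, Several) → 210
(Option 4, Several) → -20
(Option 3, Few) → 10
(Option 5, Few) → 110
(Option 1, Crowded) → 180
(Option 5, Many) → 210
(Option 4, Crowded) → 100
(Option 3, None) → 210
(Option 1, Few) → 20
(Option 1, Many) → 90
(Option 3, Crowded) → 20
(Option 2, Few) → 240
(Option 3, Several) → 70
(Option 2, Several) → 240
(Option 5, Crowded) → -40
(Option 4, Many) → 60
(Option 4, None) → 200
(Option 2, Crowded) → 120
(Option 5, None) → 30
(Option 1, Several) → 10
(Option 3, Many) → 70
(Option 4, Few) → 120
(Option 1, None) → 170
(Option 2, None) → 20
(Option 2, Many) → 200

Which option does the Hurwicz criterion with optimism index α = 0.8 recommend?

Option 2

Option 1: 0.8·180 + 0.2·10 = 146
Option 2: 0.8·240 + 0.2·20 = 196
Option 3: 0.8·210 + 0.2·10 = 170
Option 4: 0.8·200 + 0.2·(-20) = 156
Option 5: 0.8·210 + 0.2·(-40) = 160
Highest Hurwicz score = 196 → Option 2.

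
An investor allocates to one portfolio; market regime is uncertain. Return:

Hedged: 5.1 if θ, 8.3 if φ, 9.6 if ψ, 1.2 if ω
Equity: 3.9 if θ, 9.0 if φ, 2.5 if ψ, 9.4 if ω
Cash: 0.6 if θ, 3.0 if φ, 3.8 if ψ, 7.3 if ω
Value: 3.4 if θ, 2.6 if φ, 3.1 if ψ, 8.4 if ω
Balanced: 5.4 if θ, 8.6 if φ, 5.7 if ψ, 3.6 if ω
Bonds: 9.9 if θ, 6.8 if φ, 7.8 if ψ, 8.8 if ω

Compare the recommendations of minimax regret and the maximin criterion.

minimax regret → Bonds; maximin → Bonds (agree)

Column bests: θ=9.9, φ=9.0, ψ=9.6, ω=9.4.
Hedged regrets: 4.8, 0.7, 0.0, 8.2 → max 8.2
Equity regrets: 6.0, 0.0, 7.1, 0.0 → max 7.1
Cash regrets: 9.3, 6.0, 5.8, 2.1 → max 9.3
Value regrets: 6.5, 6.4, 6.5, 1.0 → max 6.5
Balanced regrets: 4.5, 0.4, 3.9, 5.8 → max 5.8
Bonds regrets: 0.0, 2.2, 1.8, 0.6 → max 2.2
Smallest max regret = 2.2 → Bonds.
Row minima: Hedged=1.2, Equity=2.5, Cash=0.6, Value=2.6, Balanced=3.6, Bonds=6.8
Best worst-case = 6.8 → Bonds.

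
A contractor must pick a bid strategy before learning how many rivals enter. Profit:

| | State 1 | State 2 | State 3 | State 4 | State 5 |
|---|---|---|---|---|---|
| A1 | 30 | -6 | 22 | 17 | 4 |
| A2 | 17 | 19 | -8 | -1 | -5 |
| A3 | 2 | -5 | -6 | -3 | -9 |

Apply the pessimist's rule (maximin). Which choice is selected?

Row minima: A1=-6, A2=-8, A3=-9
Best worst-case = -6 → A1.

A1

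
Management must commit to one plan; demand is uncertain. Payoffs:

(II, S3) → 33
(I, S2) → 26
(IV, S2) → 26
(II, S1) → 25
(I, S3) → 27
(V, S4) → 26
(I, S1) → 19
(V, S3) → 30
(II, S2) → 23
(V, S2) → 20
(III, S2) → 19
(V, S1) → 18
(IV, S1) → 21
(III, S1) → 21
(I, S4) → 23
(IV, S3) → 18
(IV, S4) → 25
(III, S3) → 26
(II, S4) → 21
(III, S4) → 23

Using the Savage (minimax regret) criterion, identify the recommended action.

Column bests: S1=25, S2=26, S3=33, S4=26.
I regrets: 6, 0, 6, 3 → max 6
II regrets: 0, 3, 0, 5 → max 5
III regrets: 4, 7, 7, 3 → max 7
IV regrets: 4, 0, 15, 1 → max 15
V regrets: 7, 6, 3, 0 → max 7
Smallest max regret = 5 → II.

II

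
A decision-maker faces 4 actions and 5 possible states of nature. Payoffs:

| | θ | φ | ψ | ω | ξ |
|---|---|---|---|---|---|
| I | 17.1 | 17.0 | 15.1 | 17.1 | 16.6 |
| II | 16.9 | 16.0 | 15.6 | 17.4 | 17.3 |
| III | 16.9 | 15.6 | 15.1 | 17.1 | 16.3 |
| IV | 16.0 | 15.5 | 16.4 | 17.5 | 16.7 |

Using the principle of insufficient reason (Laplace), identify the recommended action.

II

Row averages: I=16.58, II=16.64, III=16.2, IV=16.42
Highest average = 16.64 → II.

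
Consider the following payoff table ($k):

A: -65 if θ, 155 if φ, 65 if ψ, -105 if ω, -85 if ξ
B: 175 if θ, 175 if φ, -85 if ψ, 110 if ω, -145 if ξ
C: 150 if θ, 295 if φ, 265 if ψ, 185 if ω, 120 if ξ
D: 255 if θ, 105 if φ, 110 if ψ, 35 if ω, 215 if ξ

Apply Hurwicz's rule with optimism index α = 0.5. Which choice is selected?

A: 0.5·155 + 0.5·(-105) = 25
B: 0.5·175 + 0.5·(-145) = 15
C: 0.5·295 + 0.5·120 = 207.5
D: 0.5·255 + 0.5·35 = 145
Highest Hurwicz score = 207.5 → C.

C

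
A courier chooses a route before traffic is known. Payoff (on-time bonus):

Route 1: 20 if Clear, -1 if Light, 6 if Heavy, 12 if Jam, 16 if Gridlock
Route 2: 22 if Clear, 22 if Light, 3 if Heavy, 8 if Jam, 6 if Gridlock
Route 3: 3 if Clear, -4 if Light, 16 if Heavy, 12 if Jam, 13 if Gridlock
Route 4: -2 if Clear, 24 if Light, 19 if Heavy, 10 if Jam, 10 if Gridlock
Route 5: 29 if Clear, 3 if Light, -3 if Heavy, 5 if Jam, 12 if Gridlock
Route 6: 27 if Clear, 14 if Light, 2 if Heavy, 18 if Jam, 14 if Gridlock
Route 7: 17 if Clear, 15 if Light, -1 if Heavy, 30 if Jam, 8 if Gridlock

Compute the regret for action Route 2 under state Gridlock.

10

Best payoff under Gridlock is 16.
Regret = 16 − 6 = 10.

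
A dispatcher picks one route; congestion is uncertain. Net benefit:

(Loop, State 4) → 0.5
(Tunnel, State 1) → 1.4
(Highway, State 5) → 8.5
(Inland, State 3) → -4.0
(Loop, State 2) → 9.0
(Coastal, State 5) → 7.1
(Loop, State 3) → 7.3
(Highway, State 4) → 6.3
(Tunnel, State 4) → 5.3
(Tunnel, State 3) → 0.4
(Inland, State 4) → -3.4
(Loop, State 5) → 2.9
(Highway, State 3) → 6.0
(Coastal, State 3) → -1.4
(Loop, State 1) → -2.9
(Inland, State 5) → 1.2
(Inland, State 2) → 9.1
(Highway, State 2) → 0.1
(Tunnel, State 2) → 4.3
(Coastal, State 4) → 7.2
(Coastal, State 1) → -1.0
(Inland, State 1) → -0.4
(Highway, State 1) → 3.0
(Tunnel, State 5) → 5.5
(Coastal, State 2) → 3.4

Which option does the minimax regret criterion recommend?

Loop

Column bests: State 1=3.0, State 2=9.1, State 3=7.3, State 4=7.2, State 5=8.5.
Tunnel regrets: 1.6, 4.8, 6.9, 1.9, 3.0 → max 6.9
Inland regrets: 3.4, 0.0, 11.3, 10.6, 7.3 → max 11.3
Coastal regrets: 4.0, 5.7, 8.7, 0.0, 1.4 → max 8.7
Highway regrets: 0.0, 9.0, 1.3, 0.9, 0.0 → max 9.0
Loop regrets: 5.9, 0.1, 0.0, 6.7, 5.6 → max 6.7
Smallest max regret = 6.7 → Loop.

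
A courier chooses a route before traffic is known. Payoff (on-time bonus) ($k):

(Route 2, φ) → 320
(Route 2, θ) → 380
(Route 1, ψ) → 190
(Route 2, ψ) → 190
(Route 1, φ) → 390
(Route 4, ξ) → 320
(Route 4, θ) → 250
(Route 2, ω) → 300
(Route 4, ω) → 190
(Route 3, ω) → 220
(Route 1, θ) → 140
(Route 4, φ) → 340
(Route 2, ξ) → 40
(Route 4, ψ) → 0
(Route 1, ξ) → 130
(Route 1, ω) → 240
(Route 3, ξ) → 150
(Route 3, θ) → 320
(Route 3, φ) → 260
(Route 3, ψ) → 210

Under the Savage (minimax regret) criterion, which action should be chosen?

Route 3

Column bests: θ=380, φ=390, ψ=210, ω=300, ξ=320.
Route 1 regrets: 240, 0, 20, 60, 190 → max 240
Route 2 regrets: 0, 70, 20, 0, 280 → max 280
Route 3 regrets: 60, 130, 0, 80, 170 → max 170
Route 4 regrets: 130, 50, 210, 110, 0 → max 210
Smallest max regret = 170 → Route 3.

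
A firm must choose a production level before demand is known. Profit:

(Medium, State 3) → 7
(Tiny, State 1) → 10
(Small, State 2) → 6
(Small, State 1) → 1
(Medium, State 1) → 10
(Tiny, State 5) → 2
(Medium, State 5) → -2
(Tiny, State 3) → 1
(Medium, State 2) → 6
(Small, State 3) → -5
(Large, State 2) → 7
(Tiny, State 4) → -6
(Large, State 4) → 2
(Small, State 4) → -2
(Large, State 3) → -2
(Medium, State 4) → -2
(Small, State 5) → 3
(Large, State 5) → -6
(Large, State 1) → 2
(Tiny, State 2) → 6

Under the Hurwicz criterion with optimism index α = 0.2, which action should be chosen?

Medium

Tiny: 0.2·10 + 0.8·(-6) = -2.8
Small: 0.2·6 + 0.8·(-5) = -2.8
Medium: 0.2·10 + 0.8·(-2) = 0.4
Large: 0.2·7 + 0.8·(-6) = -3.4
Highest Hurwicz score = 0.4 → Medium.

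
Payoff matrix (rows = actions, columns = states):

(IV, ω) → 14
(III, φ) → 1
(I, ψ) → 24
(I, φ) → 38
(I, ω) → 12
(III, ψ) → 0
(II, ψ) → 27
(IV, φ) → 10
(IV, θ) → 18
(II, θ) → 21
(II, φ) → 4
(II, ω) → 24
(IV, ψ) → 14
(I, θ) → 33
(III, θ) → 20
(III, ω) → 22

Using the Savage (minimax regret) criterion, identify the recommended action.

I

Column bests: θ=33, φ=38, ψ=27, ω=24.
I regrets: 0, 0, 3, 12 → max 12
II regrets: 12, 34, 0, 0 → max 34
III regrets: 13, 37, 27, 2 → max 37
IV regrets: 15, 28, 13, 10 → max 28
Smallest max regret = 12 → I.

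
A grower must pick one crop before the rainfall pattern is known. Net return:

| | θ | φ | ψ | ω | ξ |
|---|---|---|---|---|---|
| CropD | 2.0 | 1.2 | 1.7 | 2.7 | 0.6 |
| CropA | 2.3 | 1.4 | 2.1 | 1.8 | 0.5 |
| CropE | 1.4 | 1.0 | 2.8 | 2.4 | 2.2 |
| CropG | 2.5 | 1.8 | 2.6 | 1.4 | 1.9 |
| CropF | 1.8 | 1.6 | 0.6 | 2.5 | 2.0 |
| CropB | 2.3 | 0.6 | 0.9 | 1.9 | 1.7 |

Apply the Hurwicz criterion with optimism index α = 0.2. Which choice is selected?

CropD: 0.2·2.7 + 0.8·0.6 = 1.02
CropA: 0.2·2.3 + 0.8·0.5 = 0.86
CropE: 0.2·2.8 + 0.8·1.0 = 1.36
CropG: 0.2·2.6 + 0.8·1.4 = 1.64
CropF: 0.2·2.5 + 0.8·0.6 = 0.98
CropB: 0.2·2.3 + 0.8·0.6 = 0.94
Highest Hurwicz score = 1.64 → CropG.

CropG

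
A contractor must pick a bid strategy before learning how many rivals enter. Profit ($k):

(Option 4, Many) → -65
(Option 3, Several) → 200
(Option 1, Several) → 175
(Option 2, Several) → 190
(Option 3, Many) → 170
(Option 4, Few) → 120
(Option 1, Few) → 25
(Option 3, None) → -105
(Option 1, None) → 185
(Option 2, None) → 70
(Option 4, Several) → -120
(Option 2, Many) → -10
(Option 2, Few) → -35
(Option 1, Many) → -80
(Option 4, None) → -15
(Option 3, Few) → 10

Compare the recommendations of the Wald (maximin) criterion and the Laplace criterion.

maximin → Option 2; laplace → Option 1 (disagree)

Row minima: Option 1=-80, Option 2=-35, Option 3=-105, Option 4=-120
Best worst-case = -35 → Option 2.
Row averages: Option 1=76.25, Option 2=53.75, Option 3=68.75, Option 4=-20
Highest average = 76.25 → Option 1.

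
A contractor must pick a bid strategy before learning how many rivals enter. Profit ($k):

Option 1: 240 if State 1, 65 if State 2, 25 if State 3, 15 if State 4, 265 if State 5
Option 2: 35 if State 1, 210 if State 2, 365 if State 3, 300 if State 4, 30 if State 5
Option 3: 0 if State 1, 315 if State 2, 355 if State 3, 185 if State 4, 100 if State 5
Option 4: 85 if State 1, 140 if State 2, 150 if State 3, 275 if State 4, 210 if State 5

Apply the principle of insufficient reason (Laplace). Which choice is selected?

Row averages: Option 1=122, Option 2=188, Option 3=191, Option 4=172
Highest average = 191 → Option 3.

Option 3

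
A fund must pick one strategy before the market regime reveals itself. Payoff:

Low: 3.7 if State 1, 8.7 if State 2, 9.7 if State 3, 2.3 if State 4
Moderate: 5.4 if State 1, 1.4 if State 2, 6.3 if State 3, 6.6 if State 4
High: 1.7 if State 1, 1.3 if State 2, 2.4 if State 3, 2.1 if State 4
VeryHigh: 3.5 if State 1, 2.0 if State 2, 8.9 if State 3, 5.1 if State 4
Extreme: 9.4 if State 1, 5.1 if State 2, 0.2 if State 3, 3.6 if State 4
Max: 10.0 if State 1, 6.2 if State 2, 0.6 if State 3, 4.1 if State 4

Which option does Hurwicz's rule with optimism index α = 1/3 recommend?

Low: 1/3·9.7 + 2/3·2.3 = 143/30
Moderate: 1/3·6.6 + 2/3·1.4 = 47/15
High: 1/3·2.4 + 2/3·1.3 = 5/3
VeryHigh: 1/3·8.9 + 2/3·2.0 = 4.3
Extreme: 1/3·9.4 + 2/3·0.2 = 49/15
Max: 1/3·10.0 + 2/3·0.6 = 56/15
Highest Hurwicz score = 143/30 → Low.

Low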